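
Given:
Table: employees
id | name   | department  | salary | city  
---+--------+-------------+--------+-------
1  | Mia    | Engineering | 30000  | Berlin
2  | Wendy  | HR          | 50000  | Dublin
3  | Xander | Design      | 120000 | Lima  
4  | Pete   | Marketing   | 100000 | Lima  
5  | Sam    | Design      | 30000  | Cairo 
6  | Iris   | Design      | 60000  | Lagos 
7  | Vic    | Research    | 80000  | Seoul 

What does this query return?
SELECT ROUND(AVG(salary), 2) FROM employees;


SUM(salary) = 470000
COUNT = 7
ROUND(AVG, 2) = ROUND(470000 / 7, 2) = 67142.86

67142.86


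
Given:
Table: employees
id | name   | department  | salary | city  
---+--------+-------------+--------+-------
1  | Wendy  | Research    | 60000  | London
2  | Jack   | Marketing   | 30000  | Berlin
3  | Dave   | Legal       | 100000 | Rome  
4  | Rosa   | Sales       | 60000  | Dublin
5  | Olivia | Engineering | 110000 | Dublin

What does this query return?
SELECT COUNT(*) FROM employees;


COUNT(*) counts all rows

5


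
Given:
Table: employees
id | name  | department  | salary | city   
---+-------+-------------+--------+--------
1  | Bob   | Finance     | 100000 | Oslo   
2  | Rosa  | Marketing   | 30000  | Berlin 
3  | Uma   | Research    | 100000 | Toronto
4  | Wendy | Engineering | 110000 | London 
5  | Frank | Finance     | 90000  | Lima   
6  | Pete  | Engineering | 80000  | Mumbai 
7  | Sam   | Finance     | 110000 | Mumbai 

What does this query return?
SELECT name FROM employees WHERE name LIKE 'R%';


LIKE 'R%' matches names starting with 'R'
Matching: 1

1 rows:
Rosa


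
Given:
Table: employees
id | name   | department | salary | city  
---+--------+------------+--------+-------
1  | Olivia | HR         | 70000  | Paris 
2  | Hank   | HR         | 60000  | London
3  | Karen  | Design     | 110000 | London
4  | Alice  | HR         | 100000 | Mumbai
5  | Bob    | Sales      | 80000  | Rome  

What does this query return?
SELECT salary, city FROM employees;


Projecting columns: salary, city

5 rows:
70000, Paris
60000, London
110000, London
100000, Mumbai
80000, Rome


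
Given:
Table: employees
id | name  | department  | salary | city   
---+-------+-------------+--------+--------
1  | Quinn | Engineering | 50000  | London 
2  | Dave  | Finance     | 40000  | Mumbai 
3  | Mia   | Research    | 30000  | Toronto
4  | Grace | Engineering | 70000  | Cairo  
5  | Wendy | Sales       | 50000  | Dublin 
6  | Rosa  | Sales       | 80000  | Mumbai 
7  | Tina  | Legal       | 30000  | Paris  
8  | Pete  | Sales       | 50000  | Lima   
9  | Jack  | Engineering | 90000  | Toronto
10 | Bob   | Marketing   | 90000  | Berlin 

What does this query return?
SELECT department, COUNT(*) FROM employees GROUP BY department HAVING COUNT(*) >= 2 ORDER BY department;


Groups with count >= 2:
  Engineering: 3 -> PASS
  Sales: 3 -> PASS
  Finance: 1 -> filtered out
  Legal: 1 -> filtered out
  Marketing: 1 -> filtered out
  Research: 1 -> filtered out


2 groups:
Engineering, 3
Sales, 3


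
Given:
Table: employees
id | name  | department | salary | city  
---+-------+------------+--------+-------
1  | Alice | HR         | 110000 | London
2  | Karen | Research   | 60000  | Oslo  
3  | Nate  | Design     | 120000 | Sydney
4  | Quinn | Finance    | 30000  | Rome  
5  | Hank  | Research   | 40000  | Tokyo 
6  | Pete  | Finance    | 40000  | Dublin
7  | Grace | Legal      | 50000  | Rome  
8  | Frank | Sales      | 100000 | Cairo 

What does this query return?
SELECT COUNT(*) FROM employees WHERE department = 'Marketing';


Counting rows where department = 'Marketing'


0


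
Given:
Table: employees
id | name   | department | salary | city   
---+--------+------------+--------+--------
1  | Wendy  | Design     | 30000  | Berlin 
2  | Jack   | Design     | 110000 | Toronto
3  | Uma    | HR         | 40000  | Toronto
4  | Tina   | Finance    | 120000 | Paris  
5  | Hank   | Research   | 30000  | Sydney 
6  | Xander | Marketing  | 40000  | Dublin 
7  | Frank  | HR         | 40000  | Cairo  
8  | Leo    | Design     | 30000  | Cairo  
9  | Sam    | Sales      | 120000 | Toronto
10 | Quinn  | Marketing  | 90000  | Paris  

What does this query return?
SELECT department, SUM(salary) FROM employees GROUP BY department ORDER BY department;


Summing salary within each department:
  Design: 30000 + 110000 + 30000 = 170000
  Finance: 120000 = 120000
  HR: 40000 + 40000 = 80000
  Marketing: 40000 + 90000 = 130000
  Research: 30000 = 30000
  Sales: 120000 = 120000


6 groups:
Design, 170000
Finance, 120000
HR, 80000
Marketing, 130000
Research, 30000
Sales, 120000


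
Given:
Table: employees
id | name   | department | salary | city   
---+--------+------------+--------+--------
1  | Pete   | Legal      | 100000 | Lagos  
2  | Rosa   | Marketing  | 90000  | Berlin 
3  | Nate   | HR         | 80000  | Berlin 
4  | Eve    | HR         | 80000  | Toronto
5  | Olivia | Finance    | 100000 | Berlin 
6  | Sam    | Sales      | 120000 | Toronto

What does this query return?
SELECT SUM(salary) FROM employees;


SUM(salary) = 100000 + 90000 + 80000 + 80000 + 100000 + 120000 = 570000

570000


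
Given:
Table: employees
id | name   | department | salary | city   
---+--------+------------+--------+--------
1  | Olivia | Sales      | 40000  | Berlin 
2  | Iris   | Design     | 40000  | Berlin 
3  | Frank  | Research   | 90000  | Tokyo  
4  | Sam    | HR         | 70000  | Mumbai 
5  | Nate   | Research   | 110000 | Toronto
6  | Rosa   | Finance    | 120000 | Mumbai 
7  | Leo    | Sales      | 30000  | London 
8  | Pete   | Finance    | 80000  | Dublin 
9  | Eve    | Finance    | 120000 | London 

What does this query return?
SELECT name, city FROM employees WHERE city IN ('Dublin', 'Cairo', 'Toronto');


Filtering: city IN ('Dublin', 'Cairo', 'Toronto')
Matching: 2 rows

2 rows:
Nate, Toronto
Pete, Dublin


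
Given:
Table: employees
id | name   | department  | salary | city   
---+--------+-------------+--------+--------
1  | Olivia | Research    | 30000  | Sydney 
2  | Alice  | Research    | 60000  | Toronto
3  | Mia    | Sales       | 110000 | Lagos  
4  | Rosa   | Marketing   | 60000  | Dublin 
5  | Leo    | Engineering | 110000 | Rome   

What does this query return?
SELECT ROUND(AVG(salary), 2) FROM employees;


SUM(salary) = 370000
COUNT = 5
ROUND(AVG, 2) = ROUND(370000 / 5, 2) = 74000.0

74000.0


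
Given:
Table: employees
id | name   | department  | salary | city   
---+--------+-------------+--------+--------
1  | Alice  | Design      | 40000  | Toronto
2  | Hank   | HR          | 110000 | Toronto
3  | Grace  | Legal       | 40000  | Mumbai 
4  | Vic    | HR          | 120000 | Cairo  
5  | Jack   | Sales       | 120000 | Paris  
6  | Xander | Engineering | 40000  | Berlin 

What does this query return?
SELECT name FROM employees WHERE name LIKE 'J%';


LIKE 'J%' matches names starting with 'J'
Matching: 1

1 rows:
Jack


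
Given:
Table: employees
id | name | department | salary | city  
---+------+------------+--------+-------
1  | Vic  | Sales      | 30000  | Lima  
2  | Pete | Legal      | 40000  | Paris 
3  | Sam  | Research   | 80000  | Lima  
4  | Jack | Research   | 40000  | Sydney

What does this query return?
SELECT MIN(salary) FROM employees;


Salaries: 30000, 40000, 80000, 40000
MIN = 30000

30000


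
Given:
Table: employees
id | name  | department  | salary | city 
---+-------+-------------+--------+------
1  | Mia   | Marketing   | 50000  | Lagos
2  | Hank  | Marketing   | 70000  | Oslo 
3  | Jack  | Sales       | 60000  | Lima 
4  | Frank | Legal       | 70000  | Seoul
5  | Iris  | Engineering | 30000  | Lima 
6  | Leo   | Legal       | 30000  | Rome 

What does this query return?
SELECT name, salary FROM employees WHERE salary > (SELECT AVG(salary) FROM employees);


Subquery: AVG(salary) = 51666.67
Filtering: salary > 51666.67
  Hank (70000) -> MATCH
  Jack (60000) -> MATCH
  Frank (70000) -> MATCH


3 rows:
Hank, 70000
Jack, 60000
Frank, 70000


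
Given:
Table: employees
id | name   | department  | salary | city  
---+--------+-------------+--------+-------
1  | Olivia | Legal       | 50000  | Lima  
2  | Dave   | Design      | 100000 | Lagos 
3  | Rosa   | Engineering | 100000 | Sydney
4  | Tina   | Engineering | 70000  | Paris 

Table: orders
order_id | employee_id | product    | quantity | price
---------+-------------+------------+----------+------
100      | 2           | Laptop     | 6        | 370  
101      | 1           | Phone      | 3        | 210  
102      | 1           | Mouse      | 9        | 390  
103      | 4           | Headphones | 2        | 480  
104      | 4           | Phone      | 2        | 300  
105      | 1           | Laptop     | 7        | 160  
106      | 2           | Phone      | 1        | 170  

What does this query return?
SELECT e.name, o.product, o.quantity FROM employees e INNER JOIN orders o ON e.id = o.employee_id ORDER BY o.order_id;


Joining employees.id = orders.employee_id:
  employee Dave (id=2) -> order Laptop
  employee Olivia (id=1) -> order Phone
  employee Olivia (id=1) -> order Mouse
  employee Tina (id=4) -> order Headphones
  employee Tina (id=4) -> order Phone
  employee Olivia (id=1) -> order Laptop
  employee Dave (id=2) -> order Phone


7 rows:
Dave, Laptop, 6
Olivia, Phone, 3
Olivia, Mouse, 9
Tina, Headphones, 2
Tina, Phone, 2
Olivia, Laptop, 7
Dave, Phone, 1


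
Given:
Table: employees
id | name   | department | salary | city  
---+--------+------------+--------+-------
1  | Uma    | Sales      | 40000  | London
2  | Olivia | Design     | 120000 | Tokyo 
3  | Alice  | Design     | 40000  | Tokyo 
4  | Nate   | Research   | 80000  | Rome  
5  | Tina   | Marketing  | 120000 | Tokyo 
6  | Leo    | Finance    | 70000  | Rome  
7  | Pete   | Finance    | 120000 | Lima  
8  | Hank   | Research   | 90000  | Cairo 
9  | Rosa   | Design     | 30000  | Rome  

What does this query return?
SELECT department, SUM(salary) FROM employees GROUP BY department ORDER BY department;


Summing salary within each department:
  Design: 120000 + 40000 + 30000 = 190000
  Finance: 70000 + 120000 = 190000
  Marketing: 120000 = 120000
  Research: 80000 + 90000 = 170000
  Sales: 40000 = 40000


5 groups:
Design, 190000
Finance, 190000
Marketing, 120000
Research, 170000
Sales, 40000


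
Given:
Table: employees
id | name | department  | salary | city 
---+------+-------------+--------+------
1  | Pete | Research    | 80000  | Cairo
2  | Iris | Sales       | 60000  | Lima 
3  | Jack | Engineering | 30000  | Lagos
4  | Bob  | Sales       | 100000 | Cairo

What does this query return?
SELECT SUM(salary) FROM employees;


SUM(salary) = 80000 + 60000 + 30000 + 100000 = 270000

270000


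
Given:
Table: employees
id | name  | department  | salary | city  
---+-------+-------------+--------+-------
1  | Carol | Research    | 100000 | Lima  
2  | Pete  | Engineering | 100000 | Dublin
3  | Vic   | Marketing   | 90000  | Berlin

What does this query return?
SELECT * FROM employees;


SELECT * returns all 3 rows with all columns

3 rows:
1, Carol, Research, 100000, Lima
2, Pete, Engineering, 100000, Dublin
3, Vic, Marketing, 90000, Berlin


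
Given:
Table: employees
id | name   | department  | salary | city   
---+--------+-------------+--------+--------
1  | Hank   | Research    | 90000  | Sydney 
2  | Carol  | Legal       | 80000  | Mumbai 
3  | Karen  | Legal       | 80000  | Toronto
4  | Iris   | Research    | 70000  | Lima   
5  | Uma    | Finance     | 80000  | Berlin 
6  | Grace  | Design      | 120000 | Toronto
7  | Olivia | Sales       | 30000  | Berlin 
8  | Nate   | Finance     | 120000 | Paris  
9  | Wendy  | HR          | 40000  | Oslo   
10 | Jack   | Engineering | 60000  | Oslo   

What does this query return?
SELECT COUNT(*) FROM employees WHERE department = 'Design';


Counting rows where department = 'Design'
  Grace -> MATCH


1


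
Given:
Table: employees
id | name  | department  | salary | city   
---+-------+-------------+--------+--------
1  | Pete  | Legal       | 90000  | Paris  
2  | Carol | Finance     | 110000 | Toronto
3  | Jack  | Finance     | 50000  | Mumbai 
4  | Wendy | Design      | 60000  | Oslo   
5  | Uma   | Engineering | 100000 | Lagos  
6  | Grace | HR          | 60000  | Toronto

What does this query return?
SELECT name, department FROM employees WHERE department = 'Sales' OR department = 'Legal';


Filtering: department = 'Sales' OR 'Legal'
Matching: 1 rows

1 rows:
Pete, Legal


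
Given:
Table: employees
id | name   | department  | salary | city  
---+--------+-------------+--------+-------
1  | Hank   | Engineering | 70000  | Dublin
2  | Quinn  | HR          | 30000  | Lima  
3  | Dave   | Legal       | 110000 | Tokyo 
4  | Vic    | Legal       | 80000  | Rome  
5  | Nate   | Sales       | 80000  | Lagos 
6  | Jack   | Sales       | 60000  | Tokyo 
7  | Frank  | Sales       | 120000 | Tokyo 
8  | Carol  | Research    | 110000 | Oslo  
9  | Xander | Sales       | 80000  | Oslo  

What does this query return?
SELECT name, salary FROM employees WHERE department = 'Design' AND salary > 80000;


Filtering: department = 'Design' AND salary > 80000
Matching: 0 rows

Empty result set (0 rows)


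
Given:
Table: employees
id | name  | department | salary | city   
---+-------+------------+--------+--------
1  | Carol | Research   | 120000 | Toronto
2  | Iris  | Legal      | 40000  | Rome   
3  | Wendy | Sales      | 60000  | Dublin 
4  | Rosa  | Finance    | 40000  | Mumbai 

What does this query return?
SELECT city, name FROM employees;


Projecting columns: city, name

4 rows:
Toronto, Carol
Rome, Iris
Dublin, Wendy
Mumbai, Rosa


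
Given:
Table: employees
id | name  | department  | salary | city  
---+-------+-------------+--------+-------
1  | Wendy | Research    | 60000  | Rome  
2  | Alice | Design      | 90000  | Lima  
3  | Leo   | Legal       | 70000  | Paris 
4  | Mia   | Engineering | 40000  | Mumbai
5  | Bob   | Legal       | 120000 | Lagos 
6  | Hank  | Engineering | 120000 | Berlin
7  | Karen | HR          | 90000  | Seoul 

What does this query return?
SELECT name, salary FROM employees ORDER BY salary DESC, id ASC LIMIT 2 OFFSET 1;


Sort by salary DESC (id ASC tiebreak), then skip 1 and take 2
Rows 2 through 3

2 rows:
Hank, 120000
Alice, 90000


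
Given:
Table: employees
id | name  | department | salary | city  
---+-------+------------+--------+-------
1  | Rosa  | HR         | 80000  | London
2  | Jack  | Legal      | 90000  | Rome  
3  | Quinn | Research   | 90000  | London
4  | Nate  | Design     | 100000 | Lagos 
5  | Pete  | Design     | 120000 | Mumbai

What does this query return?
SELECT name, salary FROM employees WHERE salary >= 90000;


Filtering: salary >= 90000
Matching: 4 rows

4 rows:
Jack, 90000
Quinn, 90000
Nate, 100000
Pete, 120000


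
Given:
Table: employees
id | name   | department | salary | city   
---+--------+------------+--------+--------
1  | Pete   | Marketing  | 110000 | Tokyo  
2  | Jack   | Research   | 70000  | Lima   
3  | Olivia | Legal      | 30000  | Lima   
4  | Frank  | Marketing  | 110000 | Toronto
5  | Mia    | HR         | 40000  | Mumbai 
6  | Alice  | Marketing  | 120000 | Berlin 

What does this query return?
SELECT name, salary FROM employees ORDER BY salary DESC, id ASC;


Sorting by salary DESC, then id ASC for ties

6 rows:
Alice, 120000
Pete, 110000
Frank, 110000
Jack, 70000
Mia, 40000
Olivia, 30000


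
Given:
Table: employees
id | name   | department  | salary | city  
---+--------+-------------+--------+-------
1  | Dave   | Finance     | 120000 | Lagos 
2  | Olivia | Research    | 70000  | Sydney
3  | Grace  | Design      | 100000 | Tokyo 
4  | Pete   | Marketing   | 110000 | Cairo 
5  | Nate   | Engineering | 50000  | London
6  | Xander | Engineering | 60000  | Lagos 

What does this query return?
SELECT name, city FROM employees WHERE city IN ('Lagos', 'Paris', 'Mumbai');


Filtering: city IN ('Lagos', 'Paris', 'Mumbai')
Matching: 2 rows

2 rows:
Dave, Lagos
Xander, Lagos


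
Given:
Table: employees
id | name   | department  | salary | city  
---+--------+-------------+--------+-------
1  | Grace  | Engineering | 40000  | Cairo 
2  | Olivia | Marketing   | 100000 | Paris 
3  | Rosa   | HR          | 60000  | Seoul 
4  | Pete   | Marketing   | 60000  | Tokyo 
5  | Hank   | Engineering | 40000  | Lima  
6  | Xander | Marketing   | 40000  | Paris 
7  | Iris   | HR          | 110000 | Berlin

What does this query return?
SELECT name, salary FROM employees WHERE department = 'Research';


Filtering: department = 'Research'
Matching rows: 0

Empty result set (0 rows)


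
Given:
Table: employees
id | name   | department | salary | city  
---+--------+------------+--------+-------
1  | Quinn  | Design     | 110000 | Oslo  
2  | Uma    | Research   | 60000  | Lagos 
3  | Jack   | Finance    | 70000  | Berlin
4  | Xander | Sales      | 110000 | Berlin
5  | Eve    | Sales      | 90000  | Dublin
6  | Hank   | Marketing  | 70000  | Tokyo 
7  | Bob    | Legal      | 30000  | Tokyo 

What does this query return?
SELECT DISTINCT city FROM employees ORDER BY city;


All 'city' values (row order): Oslo, Lagos, Berlin, Berlin, Dublin, Tokyo, Tokyo
Removing duplicates leaves 5 unique value(s).

5 values:
Berlin
Dublin
Lagos
Oslo
Tokyo


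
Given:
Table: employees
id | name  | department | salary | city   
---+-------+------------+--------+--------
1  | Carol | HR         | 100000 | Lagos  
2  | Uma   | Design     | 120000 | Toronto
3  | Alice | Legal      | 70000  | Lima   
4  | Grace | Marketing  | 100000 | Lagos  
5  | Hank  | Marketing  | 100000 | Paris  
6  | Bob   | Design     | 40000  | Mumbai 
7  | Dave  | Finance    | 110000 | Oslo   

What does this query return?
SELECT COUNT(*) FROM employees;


COUNT(*) counts all rows

7


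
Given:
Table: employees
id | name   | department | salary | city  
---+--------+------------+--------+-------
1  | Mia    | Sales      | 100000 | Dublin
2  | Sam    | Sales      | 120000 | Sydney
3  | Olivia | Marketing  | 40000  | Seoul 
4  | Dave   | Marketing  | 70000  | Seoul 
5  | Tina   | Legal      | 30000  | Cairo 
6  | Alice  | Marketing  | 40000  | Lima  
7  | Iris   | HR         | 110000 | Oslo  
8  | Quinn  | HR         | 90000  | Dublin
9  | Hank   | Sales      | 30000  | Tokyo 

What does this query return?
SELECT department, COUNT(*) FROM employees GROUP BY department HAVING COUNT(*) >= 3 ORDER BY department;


Groups with count >= 3:
  Marketing: 3 -> PASS
  Sales: 3 -> PASS
  HR: 2 -> filtered out
  Legal: 1 -> filtered out


2 groups:
Marketing, 3
Sales, 3


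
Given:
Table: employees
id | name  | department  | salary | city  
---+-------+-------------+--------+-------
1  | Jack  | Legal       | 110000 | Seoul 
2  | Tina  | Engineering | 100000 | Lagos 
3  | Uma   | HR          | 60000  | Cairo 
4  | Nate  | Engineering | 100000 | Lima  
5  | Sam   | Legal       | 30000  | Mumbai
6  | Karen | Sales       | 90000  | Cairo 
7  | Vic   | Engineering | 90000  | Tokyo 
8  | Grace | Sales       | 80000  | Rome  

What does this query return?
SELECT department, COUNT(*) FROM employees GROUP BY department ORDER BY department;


Assigning each row to its department group:
  Jack -> Legal
  Tina -> Engineering
  Uma -> HR
  Nate -> Engineering
  Sam -> Legal
  Karen -> Sales
  Vic -> Engineering
  Grace -> Sales


4 groups:
Engineering, 3
HR, 1
Legal, 2
Sales, 2


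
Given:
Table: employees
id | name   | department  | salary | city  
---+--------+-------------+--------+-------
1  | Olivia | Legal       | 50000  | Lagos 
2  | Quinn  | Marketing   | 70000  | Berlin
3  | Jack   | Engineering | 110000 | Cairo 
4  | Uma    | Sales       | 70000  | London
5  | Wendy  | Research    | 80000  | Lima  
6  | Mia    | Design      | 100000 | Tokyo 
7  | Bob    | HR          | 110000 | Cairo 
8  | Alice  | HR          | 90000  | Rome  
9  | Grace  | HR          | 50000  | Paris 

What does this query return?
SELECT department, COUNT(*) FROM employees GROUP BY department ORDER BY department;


Assigning each row to its department group:
  Olivia -> Legal
  Quinn -> Marketing
  Jack -> Engineering
  Uma -> Sales
  Wendy -> Research
  Mia -> Design
  Bob -> HR
  Alice -> HR
  Grace -> HR


7 groups:
Design, 1
Engineering, 1
HR, 3
Legal, 1
Marketing, 1
Research, 1
Sales, 1


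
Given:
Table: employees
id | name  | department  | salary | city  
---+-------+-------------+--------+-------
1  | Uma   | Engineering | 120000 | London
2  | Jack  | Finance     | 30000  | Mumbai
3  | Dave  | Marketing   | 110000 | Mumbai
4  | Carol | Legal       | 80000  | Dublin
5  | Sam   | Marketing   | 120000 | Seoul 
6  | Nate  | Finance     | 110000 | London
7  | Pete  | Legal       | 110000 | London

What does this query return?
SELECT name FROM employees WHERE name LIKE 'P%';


LIKE 'P%' matches names starting with 'P'
Matching: 1

1 rows:
Pete


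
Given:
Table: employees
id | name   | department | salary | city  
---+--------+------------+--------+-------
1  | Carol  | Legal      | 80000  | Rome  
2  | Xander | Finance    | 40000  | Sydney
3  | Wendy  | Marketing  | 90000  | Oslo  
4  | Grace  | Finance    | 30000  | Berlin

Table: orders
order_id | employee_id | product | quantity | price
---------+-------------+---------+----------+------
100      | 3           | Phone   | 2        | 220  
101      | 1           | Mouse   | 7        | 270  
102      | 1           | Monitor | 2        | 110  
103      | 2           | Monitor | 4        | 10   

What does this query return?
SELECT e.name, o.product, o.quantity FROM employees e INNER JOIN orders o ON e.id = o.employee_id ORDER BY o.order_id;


Joining employees.id = orders.employee_id:
  employee Wendy (id=3) -> order Phone
  employee Carol (id=1) -> order Mouse
  employee Carol (id=1) -> order Monitor
  employee Xander (id=2) -> order Monitor


4 rows:
Wendy, Phone, 2
Carol, Mouse, 7
Carol, Monitor, 2
Xander, Monitor, 4


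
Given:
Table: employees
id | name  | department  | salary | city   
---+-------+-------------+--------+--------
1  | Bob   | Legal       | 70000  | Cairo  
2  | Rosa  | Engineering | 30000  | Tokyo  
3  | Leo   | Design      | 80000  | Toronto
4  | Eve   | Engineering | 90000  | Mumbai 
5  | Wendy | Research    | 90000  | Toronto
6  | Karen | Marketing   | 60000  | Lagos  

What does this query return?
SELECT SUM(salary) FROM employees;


SUM(salary) = 70000 + 30000 + 80000 + 90000 + 90000 + 60000 = 420000

420000


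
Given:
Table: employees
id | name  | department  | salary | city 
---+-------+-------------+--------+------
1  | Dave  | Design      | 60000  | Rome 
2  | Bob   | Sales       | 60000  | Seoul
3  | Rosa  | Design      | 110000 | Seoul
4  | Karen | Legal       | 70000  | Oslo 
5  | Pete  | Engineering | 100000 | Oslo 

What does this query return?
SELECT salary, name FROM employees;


Projecting columns: salary, name

5 rows:
60000, Dave
60000, Bob
110000, Rosa
70000, Karen
100000, Pete


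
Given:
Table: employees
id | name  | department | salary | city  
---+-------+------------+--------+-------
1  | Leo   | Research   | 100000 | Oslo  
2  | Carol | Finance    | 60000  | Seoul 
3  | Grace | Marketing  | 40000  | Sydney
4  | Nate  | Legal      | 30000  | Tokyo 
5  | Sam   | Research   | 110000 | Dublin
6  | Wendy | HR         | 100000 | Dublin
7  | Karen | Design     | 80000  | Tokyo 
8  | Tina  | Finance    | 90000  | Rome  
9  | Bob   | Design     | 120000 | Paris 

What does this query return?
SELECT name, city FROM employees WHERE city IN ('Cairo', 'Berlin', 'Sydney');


Filtering: city IN ('Cairo', 'Berlin', 'Sydney')
Matching: 1 rows

1 rows:
Grace, Sydney


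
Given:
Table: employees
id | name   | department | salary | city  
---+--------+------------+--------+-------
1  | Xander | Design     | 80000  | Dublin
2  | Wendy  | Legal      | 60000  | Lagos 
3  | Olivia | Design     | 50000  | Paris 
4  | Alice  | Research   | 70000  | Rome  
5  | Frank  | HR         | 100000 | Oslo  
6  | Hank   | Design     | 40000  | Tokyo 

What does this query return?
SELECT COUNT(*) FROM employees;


COUNT(*) counts all rows

6


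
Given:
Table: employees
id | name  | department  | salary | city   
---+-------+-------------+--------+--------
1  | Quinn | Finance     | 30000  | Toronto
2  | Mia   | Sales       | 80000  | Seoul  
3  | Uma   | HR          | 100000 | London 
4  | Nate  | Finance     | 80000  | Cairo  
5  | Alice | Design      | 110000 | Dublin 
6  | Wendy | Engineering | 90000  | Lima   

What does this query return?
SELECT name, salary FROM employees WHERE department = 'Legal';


Filtering: department = 'Legal'
Matching rows: 0

Empty result set (0 rows)


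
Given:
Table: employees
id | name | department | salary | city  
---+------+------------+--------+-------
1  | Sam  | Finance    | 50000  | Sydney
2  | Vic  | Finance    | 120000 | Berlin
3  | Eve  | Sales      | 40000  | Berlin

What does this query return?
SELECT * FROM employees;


SELECT * returns all 3 rows with all columns

3 rows:
1, Sam, Finance, 50000, Sydney
2, Vic, Finance, 120000, Berlin
3, Eve, Sales, 40000, Berlin


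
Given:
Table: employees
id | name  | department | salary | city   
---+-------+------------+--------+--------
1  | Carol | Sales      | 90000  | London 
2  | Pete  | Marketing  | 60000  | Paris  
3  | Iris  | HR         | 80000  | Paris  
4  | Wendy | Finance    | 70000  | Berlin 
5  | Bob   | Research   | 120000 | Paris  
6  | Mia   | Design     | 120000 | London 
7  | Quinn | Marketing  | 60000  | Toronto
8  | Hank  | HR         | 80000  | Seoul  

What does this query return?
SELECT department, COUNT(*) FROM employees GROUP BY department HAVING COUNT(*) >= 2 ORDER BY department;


Groups with count >= 2:
  HR: 2 -> PASS
  Marketing: 2 -> PASS
  Design: 1 -> filtered out
  Finance: 1 -> filtered out
  Research: 1 -> filtered out
  Sales: 1 -> filtered out


2 groups:
HR, 2
Marketing, 2


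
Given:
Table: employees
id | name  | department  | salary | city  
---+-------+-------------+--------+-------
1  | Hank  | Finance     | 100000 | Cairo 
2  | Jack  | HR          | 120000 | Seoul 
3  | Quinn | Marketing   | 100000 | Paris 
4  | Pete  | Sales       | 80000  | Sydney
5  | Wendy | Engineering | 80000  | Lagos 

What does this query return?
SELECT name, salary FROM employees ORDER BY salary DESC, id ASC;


Sorting by salary DESC, then id ASC for ties

5 rows:
Jack, 120000
Hank, 100000
Quinn, 100000
Pete, 80000
Wendy, 80000


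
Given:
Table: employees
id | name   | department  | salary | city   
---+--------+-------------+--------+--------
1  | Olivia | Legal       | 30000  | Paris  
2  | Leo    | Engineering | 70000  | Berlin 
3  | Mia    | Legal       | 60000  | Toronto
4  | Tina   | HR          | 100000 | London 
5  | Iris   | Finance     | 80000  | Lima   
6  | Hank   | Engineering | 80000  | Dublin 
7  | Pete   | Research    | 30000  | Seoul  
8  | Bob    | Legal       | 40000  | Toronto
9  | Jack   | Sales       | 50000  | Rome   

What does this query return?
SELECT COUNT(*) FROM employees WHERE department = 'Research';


Counting rows where department = 'Research'
  Pete -> MATCH


1


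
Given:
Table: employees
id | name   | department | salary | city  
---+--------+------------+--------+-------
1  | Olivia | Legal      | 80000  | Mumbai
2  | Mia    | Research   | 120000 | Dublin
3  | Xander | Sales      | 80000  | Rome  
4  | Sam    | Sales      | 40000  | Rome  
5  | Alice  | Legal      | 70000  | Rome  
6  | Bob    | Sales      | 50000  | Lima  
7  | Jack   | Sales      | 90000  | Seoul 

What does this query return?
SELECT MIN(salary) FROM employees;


Salaries: 80000, 120000, 80000, 40000, 70000, 50000, 90000
MIN = 40000

40000


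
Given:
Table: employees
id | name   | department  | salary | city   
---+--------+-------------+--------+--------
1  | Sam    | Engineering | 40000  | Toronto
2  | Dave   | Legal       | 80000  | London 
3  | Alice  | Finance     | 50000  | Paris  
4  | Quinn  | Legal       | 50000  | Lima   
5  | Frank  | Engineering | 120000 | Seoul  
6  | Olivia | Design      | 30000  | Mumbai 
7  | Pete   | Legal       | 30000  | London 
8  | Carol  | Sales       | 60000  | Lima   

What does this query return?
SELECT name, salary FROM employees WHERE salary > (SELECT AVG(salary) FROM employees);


Subquery: AVG(salary) = 57500.0
Filtering: salary > 57500.0
  Dave (80000) -> MATCH
  Frank (120000) -> MATCH
  Carol (60000) -> MATCH


3 rows:
Dave, 80000
Frank, 120000
Carol, 60000


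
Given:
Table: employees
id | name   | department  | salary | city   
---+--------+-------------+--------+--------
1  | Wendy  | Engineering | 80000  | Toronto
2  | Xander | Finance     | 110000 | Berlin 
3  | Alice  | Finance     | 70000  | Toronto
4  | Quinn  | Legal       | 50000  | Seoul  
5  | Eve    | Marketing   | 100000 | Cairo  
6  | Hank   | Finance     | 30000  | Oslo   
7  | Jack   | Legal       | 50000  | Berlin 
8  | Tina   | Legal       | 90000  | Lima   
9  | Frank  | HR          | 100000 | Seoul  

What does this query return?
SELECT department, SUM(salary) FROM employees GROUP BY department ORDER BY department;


Summing salary within each department:
  Engineering: 80000 = 80000
  Finance: 110000 + 70000 + 30000 = 210000
  HR: 100000 = 100000
  Legal: 50000 + 50000 + 90000 = 190000
  Marketing: 100000 = 100000


5 groups:
Engineering, 80000
Finance, 210000
HR, 100000
Legal, 190000
Marketing, 100000


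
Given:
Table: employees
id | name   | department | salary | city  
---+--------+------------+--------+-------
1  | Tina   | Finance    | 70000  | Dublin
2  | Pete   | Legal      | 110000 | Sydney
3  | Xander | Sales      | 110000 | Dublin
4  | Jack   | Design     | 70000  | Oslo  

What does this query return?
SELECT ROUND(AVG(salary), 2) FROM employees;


SUM(salary) = 360000
COUNT = 4
ROUND(AVG, 2) = ROUND(360000 / 4, 2) = 90000.0

90000.0


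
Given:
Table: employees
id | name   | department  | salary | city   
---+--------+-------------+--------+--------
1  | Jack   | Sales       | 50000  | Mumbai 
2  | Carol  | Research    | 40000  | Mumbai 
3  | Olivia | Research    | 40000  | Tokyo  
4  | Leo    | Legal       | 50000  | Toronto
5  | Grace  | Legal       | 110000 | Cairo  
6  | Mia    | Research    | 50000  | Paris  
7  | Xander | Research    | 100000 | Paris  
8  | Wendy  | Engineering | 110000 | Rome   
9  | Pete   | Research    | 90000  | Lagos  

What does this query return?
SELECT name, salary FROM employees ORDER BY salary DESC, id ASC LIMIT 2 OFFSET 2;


Sort by salary DESC (id ASC tiebreak), then skip 2 and take 2
Rows 3 through 4

2 rows:
Xander, 100000
Pete, 90000


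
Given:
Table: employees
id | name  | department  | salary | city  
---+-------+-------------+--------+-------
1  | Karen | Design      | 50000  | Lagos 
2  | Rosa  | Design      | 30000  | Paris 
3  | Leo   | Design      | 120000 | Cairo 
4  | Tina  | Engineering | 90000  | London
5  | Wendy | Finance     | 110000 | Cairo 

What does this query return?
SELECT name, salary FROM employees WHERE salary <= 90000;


Filtering: salary <= 90000
Matching: 3 rows

3 rows:
Karen, 50000
Rosa, 30000
Tina, 90000


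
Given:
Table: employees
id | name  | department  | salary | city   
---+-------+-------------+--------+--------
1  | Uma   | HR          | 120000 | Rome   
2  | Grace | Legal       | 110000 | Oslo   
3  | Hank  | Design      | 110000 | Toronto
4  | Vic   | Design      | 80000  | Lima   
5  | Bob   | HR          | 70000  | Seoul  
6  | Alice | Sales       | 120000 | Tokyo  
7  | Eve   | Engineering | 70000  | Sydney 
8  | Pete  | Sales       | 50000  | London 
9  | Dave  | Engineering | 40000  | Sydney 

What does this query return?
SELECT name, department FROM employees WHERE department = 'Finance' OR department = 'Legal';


Filtering: department = 'Finance' OR 'Legal'
Matching: 1 rows

1 rows:
Grace, Legal


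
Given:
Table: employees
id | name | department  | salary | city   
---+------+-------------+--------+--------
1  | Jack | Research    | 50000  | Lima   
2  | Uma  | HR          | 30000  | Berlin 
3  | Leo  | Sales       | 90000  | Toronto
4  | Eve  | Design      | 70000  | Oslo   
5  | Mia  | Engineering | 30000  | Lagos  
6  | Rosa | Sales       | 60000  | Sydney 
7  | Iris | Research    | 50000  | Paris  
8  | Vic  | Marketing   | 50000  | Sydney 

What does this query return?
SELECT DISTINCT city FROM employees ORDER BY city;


All 'city' values (row order): Lima, Berlin, Toronto, Oslo, Lagos, Sydney, Paris, Sydney
Removing duplicates leaves 7 unique value(s).

7 values:
Berlin
Lagos
Lima
Oslo
Paris
Sydney
Toronto


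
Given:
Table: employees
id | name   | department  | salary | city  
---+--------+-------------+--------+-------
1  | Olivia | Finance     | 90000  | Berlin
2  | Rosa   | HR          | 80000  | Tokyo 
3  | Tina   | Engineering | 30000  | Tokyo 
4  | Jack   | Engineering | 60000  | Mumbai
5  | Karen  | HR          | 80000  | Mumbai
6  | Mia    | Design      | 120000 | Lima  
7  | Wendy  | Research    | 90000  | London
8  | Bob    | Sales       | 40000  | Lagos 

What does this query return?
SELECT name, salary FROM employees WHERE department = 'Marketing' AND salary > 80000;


Filtering: department = 'Marketing' AND salary > 80000
Matching: 0 rows

Empty result set (0 rows)


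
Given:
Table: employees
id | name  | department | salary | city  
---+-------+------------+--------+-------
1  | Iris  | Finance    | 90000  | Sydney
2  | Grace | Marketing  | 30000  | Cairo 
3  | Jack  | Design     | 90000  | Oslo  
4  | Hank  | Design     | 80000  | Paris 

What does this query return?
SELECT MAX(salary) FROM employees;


Salaries: 90000, 30000, 90000, 80000
MAX = 90000

90000


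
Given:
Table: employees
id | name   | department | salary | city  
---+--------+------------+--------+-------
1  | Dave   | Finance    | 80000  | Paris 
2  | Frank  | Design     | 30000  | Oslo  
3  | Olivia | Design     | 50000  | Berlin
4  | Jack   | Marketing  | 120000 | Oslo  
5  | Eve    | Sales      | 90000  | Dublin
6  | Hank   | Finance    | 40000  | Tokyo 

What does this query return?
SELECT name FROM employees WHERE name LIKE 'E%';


LIKE 'E%' matches names starting with 'E'
Matching: 1

1 rows:
Eve


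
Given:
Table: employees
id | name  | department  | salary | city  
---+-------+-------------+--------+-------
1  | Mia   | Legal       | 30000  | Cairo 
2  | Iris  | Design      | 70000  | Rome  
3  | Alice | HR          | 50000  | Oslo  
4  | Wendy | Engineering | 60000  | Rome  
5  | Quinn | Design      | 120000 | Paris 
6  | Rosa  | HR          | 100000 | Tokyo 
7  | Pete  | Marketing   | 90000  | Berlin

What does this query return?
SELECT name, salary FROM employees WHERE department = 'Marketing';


Filtering: department = 'Marketing'
Matching rows: 1

1 rows:
Pete, 90000


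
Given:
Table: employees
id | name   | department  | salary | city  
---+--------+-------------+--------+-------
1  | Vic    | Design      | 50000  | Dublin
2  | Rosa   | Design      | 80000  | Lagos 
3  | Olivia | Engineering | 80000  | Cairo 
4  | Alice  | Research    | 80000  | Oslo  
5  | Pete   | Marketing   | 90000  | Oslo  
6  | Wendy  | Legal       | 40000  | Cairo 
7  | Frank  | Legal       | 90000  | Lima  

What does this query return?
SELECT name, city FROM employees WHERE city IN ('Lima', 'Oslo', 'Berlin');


Filtering: city IN ('Lima', 'Oslo', 'Berlin')
Matching: 3 rows

3 rows:
Alice, Oslo
Pete, Oslo
Frank, Lima


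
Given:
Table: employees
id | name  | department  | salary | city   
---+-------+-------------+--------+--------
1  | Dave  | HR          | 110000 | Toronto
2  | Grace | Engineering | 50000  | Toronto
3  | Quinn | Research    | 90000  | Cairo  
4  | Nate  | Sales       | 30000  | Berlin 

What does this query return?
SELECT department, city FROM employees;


Projecting columns: department, city

4 rows:
HR, Toronto
Engineering, Toronto
Research, Cairo
Sales, Berlin


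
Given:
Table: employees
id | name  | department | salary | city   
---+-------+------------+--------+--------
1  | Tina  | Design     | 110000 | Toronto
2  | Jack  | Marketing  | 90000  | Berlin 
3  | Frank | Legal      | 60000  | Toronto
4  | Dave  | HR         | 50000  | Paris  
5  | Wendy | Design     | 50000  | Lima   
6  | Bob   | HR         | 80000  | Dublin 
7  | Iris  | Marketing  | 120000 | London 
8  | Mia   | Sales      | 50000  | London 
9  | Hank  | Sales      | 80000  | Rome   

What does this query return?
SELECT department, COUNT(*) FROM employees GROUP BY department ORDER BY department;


Assigning each row to its department group:
  Tina -> Design
  Jack -> Marketing
  Frank -> Legal
  Dave -> HR
  Wendy -> Design
  Bob -> HR
  Iris -> Marketing
  Mia -> Sales
  Hank -> Sales


5 groups:
Design, 2
HR, 2
Legal, 1
Marketing, 2
Sales, 2


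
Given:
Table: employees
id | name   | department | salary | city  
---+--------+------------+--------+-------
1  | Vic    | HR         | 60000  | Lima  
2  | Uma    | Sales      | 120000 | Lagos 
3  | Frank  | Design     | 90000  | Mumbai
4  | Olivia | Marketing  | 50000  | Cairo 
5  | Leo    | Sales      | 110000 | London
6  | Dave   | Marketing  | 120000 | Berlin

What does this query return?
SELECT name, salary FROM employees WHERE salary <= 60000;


Filtering: salary <= 60000
Matching: 2 rows

2 rows:
Vic, 60000
Olivia, 50000


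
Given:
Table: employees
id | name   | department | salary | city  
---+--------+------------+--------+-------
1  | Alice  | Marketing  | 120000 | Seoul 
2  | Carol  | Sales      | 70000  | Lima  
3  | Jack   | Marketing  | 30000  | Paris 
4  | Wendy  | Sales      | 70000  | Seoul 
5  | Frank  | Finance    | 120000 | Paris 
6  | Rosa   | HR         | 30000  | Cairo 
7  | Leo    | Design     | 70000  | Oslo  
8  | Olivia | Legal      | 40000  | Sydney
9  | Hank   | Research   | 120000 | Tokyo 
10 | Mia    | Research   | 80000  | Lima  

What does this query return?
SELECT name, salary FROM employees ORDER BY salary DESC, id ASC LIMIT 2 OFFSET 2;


Sort by salary DESC (id ASC tiebreak), then skip 2 and take 2
Rows 3 through 4

2 rows:
Hank, 120000
Mia, 80000


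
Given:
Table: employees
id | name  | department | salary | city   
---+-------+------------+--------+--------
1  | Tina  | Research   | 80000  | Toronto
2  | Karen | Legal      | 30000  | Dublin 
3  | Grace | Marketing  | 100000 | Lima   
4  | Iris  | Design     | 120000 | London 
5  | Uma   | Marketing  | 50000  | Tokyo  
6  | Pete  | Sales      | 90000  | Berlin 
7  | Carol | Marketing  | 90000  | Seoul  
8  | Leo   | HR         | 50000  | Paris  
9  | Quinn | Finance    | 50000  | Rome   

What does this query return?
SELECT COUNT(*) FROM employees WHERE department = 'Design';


Counting rows where department = 'Design'
  Iris -> MATCH


1


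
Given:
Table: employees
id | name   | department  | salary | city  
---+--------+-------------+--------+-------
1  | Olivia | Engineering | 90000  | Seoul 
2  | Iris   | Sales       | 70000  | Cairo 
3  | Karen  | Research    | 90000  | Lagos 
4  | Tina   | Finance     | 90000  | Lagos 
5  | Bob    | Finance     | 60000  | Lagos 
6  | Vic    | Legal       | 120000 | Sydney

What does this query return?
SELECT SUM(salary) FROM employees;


SUM(salary) = 90000 + 70000 + 90000 + 90000 + 60000 + 120000 = 520000

520000


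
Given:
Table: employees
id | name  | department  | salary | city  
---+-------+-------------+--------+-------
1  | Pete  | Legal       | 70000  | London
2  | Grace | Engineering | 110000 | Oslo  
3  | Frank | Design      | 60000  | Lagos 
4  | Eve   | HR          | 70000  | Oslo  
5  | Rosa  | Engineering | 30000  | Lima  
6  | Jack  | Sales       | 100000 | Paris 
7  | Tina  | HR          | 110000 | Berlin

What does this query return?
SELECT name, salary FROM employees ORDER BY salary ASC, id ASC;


Sorting by salary ASC, then id ASC for ties

7 rows:
Rosa, 30000
Frank, 60000
Pete, 70000
Eve, 70000
Jack, 100000
Grace, 110000
Tina, 110000


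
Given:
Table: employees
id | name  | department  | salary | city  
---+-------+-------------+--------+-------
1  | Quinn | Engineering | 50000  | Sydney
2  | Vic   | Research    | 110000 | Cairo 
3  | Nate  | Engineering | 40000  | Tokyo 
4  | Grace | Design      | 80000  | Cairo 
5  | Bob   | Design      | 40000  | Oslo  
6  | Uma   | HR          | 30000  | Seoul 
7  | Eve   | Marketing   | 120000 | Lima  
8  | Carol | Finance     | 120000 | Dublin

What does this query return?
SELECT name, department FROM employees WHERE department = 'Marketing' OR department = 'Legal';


Filtering: department = 'Marketing' OR 'Legal'
Matching: 1 rows

1 rows:
Eve, Marketing
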